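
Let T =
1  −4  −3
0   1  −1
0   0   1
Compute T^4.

[[1, −16, 12], [0, 1, −4], [0, 0, 1]]

T = I + N where N = [[0, −4, −3], [0, 0, −1], [0, 0, 0]] is strictly upper-triangular, so N^3 = 0.
(I + N)^4 = I + 4·N + 6·N^2 = [[1, −16, 12], [0, 1, −4], [0, 0, 1]].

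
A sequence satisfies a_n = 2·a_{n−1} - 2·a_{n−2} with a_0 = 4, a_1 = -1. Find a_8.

With companion matrix C = [[2, -2], [1, 0]], [a_n, a_{n−1}]ᵀ = C·[a_{n−1}, a_{n−2}]ᵀ, so [a_8, a_7]ᵀ = C^7·[a_1, a_0]ᵀ.
C^7 = [[0, 16], [-8, 16]], giving [a_8, a_7]ᵀ = [[64], [72]].

64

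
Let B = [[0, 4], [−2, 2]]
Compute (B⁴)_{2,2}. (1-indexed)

B² = [[−8, 8], [−4, −4]]
B³ = [[−16, −16], [8, −24]]
B⁴ = [[32, −96], [48, −16]]

−16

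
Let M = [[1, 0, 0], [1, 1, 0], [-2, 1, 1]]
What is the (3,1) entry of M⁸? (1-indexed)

12

M = I + N where N = [[0, 0, 0], [1, 0, 0], [-2, 1, 0]] is strictly lower-triangular, so N³ = 0.
(I + N)⁸ = I + 8·N + 28·N² = [[1, 0, 0], [8, 1, 0], [12, 8, 1]].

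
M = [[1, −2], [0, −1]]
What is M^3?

[[1, −2], [0, −1]]

M^2 = [[1, 0], [0, 1]]
M^3 = [[1, −2], [0, −1]]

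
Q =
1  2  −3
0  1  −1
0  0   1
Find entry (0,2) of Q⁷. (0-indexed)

−63

Q = I + N where N = [[0, 2, −3], [0, 0, −1], [0, 0, 0]] is strictly upper-triangular, so N³ = 0.
(I + N)⁷ = I + 7·N + 21·N² = [[1, 14, −63], [0, 1, −7], [0, 0, 1]].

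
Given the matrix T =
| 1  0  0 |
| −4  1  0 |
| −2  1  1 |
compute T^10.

[[1, 0, 0], [−40, 1, 0], [−200, 10, 1]]

T = I + N where N = [[0, 0, 0], [−4, 0, 0], [−2, 1, 0]] is strictly lower-triangular, so N^3 = 0.
(I + N)^10 = I + 10·N + 45·N^2 = [[1, 0, 0], [−40, 1, 0], [−200, 10, 1]].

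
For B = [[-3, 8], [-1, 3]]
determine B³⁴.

[[1, 0], [0, 1]]

B² = I (check: tr B = 0 and det B = -1), so B³⁴ = I since 34 is even.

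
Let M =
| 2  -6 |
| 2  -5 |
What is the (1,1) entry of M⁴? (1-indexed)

-44

tr M = -3 and det M = 2, so the characteristic polynomial is λ² − (-3)λ + (2) with roots -2 and -1.
Eigenvectors give P = [[-3, 2], [-2, 1]] with P⁻¹ = [[1, -2], [2, -3]], and M = P·diag(-2, -1)·P⁻¹.
Then M⁴ = P·diag(16, 1)·P⁻¹ = [[-48, 2], [-32, 1]] · [[1, -2], [2, -3]] = [[-44, 90], [-30, 61]].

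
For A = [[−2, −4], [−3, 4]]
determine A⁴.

[[304, −352], [−264, 832]]

A² = [[16, −8], [−6, 28]]
A³ = [[−8, −96], [−72, 136]]
A⁴ = [[304, −352], [−264, 832]]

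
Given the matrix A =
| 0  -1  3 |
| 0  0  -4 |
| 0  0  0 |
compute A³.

[[0, 0, 0], [0, 0, 0], [0, 0, 0]]

A is strictly triangular, hence nilpotent: A³ = 0, so A³ = 0.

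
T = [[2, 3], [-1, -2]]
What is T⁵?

[[2, 3], [-1, -2]]

T² = I (check: tr T = 0 and det T = -1), so T⁵ = T since 5 is odd.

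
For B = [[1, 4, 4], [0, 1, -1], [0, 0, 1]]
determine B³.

[[1, 12, 0], [0, 1, -3], [0, 0, 1]]

B = I + N where N = [[0, 4, 4], [0, 0, -1], [0, 0, 0]] is strictly upper-triangular, so N³ = 0.
(I + N)³ = I + 3·N + 3·N² = [[1, 12, 0], [0, 1, -3], [0, 0, 1]].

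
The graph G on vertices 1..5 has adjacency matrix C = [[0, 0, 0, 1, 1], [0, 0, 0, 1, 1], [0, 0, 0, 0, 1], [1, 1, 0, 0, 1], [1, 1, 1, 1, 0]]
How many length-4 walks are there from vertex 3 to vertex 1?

6

The number of length-4 walks from vertex 3 to vertex 1 is entry (3,1) of C⁴, where C is the adjacency matrix.
C² = [[2, 2, 1, 1, 1], [2, 2, 1, 1, 1], [1, 1, 1, 1, 0], [1, 1, 1, 3, 2], [1, 1, 0, 2, 4]]
C³ = [[2, 2, 1, 5, 6], [2, 2, 1, 5, 6], [1, 1, 0, 2, 4], [5, 5, 2, 4, 6], [6, 6, 4, 6, 4]]
C⁴ = [[11, 11, 6, 10, 10], [11, 11, 6, 10, 10], [6, 6, 4, 6, 4], [10, 10, 6, 16, 16], [10, 10, 4, 16, 22]]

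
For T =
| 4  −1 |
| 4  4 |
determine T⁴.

[[−112, −192], [768, −112]]

T² = [[12, −8], [32, 12]]
T³ = [[16, −44], [176, 16]]
T⁴ = [[−112, −192], [768, −112]]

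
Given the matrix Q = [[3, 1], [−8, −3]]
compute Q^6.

Q² = I (check: tr Q = 0 and det Q = −1), so Q^6 = I since 6 is even.

[[1, 0], [0, 1]]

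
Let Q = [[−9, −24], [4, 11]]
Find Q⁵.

tr Q = 2 and det Q = −3, so the characteristic polynomial is λ² − (2)λ + (−3) with roots 3 and −1.
Eigenvectors give P = [[−2, 3], [1, −1]] with P⁻¹ = [[1, 3], [1, 2]], and Q = P·diag(3, −1)·P⁻¹.
Then Q⁵ = P·diag(243, −1)·P⁻¹ = [[−486, −3], [243, 1]] · [[1, 3], [1, 2]] = [[−489, −1464], [244, 731]].

[[−489, −1464], [244, 731]]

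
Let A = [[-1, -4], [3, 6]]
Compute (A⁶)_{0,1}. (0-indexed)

-2660

tr A = 5 and det A = 6, so the characteristic polynomial is λ² − (5)λ + (6) with roots 2 and 3.
Eigenvectors give P = [[4, -1], [-3, 1]] with P⁻¹ = [[1, 1], [3, 4]], and A = P·diag(2, 3)·P⁻¹.
Then A⁶ = P·diag(64, 729)·P⁻¹ = [[256, -729], [-192, 729]] · [[1, 1], [3, 4]] = [[-1931, -2660], [1995, 2724]].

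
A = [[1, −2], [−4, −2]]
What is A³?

A² = [[9, 2], [4, 12]]
A³ = [[1, −22], [−44, −32]]

[[1, −22], [−44, −32]]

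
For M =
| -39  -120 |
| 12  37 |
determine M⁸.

[[65601, 196800], [-19680, -59039]]

tr M = -2 and det M = -3, so the characteristic polynomial is λ² − (-2)λ + (-3) with roots -3 and 1.
Eigenvectors give P = [[-10, -3], [3, 1]] with P⁻¹ = [[-1, -3], [3, 10]], and M = P·diag(-3, 1)·P⁻¹.
Then M⁸ = P·diag(6561, 1)·P⁻¹ = [[-65610, -3], [19683, 1]] · [[-1, -3], [3, 10]] = [[65601, 196800], [-19680, -59039]].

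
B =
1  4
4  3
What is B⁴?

[[545, 672], [672, 881]]

B² = [[17, 16], [16, 25]]
B³ = [[81, 116], [116, 139]]
B⁴ = [[545, 672], [672, 881]]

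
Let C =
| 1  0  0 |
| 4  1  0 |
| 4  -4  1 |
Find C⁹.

[[1, 0, 0], [36, 1, 0], [-540, -36, 1]]

C = I + N where N = [[0, 0, 0], [4, 0, 0], [4, -4, 0]] is strictly lower-triangular, so N³ = 0.
(I + N)⁹ = I + 9·N + 36·N² = [[1, 0, 0], [36, 1, 0], [-540, -36, 1]].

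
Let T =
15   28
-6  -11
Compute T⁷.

tr T = 4 and det T = 3, so the characteristic polynomial is λ² − (4)λ + (3) with roots 3 and 1.
Eigenvectors give P = [[7, -2], [-3, 1]] with P⁻¹ = [[1, 2], [3, 7]], and T = P·diag(3, 1)·P⁻¹.
Then T⁷ = P·diag(2187, 1)·P⁻¹ = [[15309, -2], [-6561, 1]] · [[1, 2], [3, 7]] = [[15303, 30604], [-6558, -13115]].

[[15303, 30604], [-6558, -13115]]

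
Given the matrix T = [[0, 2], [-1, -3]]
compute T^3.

[[6, 14], [-7, -15]]

tr T = -3 and det T = 2, so the characteristic polynomial is λ² − (-3)λ + (2) with roots -1 and -2.
Eigenvectors give P = [[-2, 1], [1, -1]] with P⁻¹ = [[-1, -1], [-1, -2]], and T = P·diag(-1, -2)·P⁻¹.
Then T^3 = P·diag(-1, -8)·P⁻¹ = [[2, -8], [-1, 8]] · [[-1, -1], [-1, -2]] = [[6, 14], [-7, -15]].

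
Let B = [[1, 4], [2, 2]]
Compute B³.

B² = [[9, 12], [6, 12]]
B³ = [[33, 60], [30, 48]]

[[33, 60], [30, 48]]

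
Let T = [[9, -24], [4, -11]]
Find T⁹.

tr T = -2 and det T = -3, so the characteristic polynomial is λ² − (-2)λ + (-3) with roots 1 and -3.
Eigenvectors give P = [[3, 2], [1, 1]] with P⁻¹ = [[1, -2], [-1, 3]], and T = P·diag(1, -3)·P⁻¹.
Then T⁹ = P·diag(1, -19683)·P⁻¹ = [[3, -39366], [1, -19683]] · [[1, -2], [-1, 3]] = [[39369, -118104], [19684, -59051]].

[[39369, -118104], [19684, -59051]]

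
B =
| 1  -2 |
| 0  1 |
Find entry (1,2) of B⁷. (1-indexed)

-14

B = I + N where N = [[0, -2], [0, 0]] is strictly upper-triangular, so N² = 0.
(I + N)⁷ = I + 7·N = [[1, -14], [0, 1]].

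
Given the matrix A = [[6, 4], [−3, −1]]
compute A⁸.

[[25476, 25220], [−18915, −18659]]

tr A = 5 and det A = 6, so the characteristic polynomial is λ² − (5)λ + (6) with roots 3 and 2.
Eigenvectors give P = [[4, −1], [−3, 1]] with P⁻¹ = [[1, 1], [3, 4]], and A = P·diag(3, 2)·P⁻¹.
Then A⁸ = P·diag(6561, 256)·P⁻¹ = [[26244, −256], [−19683, 256]] · [[1, 1], [3, 4]] = [[25476, 25220], [−18915, −18659]].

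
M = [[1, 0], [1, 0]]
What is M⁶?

[[1, 0], [1, 0]]

M² = M (a projection; rank 1, trace 1), so M⁶ = M.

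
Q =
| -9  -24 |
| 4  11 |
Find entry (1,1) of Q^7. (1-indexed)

-4377

tr Q = 2 and det Q = -3, so the characteristic polynomial is λ² − (2)λ + (-3) with roots 3 and -1.
Eigenvectors give P = [[2, 3], [-1, -1]] with P⁻¹ = [[-1, -3], [1, 2]], and Q = P·diag(3, -1)·P⁻¹.
Then Q^7 = P·diag(2187, -1)·P⁻¹ = [[4374, -3], [-2187, 1]] · [[-1, -3], [1, 2]] = [[-4377, -13128], [2188, 6563]].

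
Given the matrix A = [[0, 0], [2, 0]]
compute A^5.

[[0, 0], [0, 0]]

A is strictly triangular, hence nilpotent: A^2 = 0, so A^5 = 0.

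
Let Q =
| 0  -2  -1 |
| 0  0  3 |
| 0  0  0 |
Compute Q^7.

Q is strictly triangular, hence nilpotent: Q^3 = 0, so Q^7 = 0.

[[0, 0, 0], [0, 0, 0], [0, 0, 0]]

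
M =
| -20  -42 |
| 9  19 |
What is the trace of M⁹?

-511

tr M = -1 and det M = -2, so the characteristic polynomial is λ² − (-1)λ + (-2) with roots 1 and -2.
Eigenvectors give P = [[2, 7], [-1, -3]] with P⁻¹ = [[-3, -7], [1, 2]], and M = P·diag(1, -2)·P⁻¹.
Then M⁹ = P·diag(1, -512)·P⁻¹ = [[2, -3584], [-1, 1536]] · [[-3, -7], [1, 2]] = [[-3590, -7182], [1539, 3079]].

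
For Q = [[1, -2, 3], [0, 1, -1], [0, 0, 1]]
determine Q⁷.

[[1, -14, 63], [0, 1, -7], [0, 0, 1]]

Q = I + N where N = [[0, -2, 3], [0, 0, -1], [0, 0, 0]] is strictly upper-triangular, so N³ = 0.
(I + N)⁷ = I + 7·N + 21·N² = [[1, -14, 63], [0, 1, -7], [0, 0, 1]].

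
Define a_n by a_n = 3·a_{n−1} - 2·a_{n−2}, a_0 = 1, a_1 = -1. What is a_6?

-125

With companion matrix B = [[3, -2], [1, 0]], [a_n, a_{n−1}]ᵀ = B·[a_{n−1}, a_{n−2}]ᵀ, so [a_6, a_5]ᵀ = B^5·[a_1, a_0]ᵀ.
B^5 = [[63, -62], [31, -30]], giving [a_6, a_5]ᵀ = [[-125], [-61]].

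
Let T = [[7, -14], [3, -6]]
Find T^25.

T² = T (a projection; rank 1, trace 1), so T^25 = T.

[[7, -14], [3, -6]]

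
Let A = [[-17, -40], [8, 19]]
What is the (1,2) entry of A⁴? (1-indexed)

tr A = 2 and det A = -3, so the characteristic polynomial is λ² − (2)λ + (-3) with roots 3 and -1.
Eigenvectors give P = [[-2, 5], [1, -2]] with P⁻¹ = [[2, 5], [1, 2]], and A = P·diag(3, -1)·P⁻¹.
Then A⁴ = P·diag(81, 1)·P⁻¹ = [[-162, 5], [81, -2]] · [[2, 5], [1, 2]] = [[-319, -800], [160, 401]].

-800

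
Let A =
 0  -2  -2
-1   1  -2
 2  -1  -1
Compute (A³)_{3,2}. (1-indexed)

A² = [[-2, 0, 6], [-5, 5, 2], [-1, -4, -1]]
A³ = [[12, -2, -2], [-1, 13, -2], [2, -1, 11]]

-1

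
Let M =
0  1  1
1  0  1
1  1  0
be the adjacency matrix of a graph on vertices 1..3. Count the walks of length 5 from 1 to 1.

The number of length-5 walks from vertex 1 to vertex 1 is entry (1,1) of M⁵, where M is the adjacency matrix.
M² = [[2, 1, 1], [1, 2, 1], [1, 1, 2]]
M³ = [[2, 3, 3], [3, 2, 3], [3, 3, 2]]
M⁴ = [[6, 5, 5], [5, 6, 5], [5, 5, 6]]
M⁵ = [[10, 11, 11], [11, 10, 11], [11, 11, 10]]

10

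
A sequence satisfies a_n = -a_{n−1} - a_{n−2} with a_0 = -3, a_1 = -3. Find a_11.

With companion matrix B = [[-1, -1], [1, 0]], [a_n, a_{n−1}]ᵀ = B·[a_{n−1}, a_{n−2}]ᵀ, so [a_11, a_10]ᵀ = B¹⁰·[a_1, a_0]ᵀ.
B¹⁰ = [[-1, -1], [1, 0]], giving [a_11, a_10]ᵀ = [[6], [-3]].

6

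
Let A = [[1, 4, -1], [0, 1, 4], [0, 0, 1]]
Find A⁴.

[[1, 16, 92], [0, 1, 16], [0, 0, 1]]

A = I + N where N = [[0, 4, -1], [0, 0, 4], [0, 0, 0]] is strictly upper-triangular, so N³ = 0.
(I + N)⁴ = I + 4·N + 6·N² = [[1, 16, 92], [0, 1, 16], [0, 0, 1]].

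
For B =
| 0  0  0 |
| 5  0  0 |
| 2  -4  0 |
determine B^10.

[[0, 0, 0], [0, 0, 0], [0, 0, 0]]

B is strictly triangular, hence nilpotent: B^3 = 0, so B^10 = 0.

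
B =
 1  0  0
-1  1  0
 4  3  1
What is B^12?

B = I + N where N = [[0, 0, 0], [-1, 0, 0], [4, 3, 0]] is strictly lower-triangular, so N^3 = 0.
(I + N)^12 = I + 12·N + 66·N^2 = [[1, 0, 0], [-12, 1, 0], [-150, 36, 1]].

[[1, 0, 0], [-12, 1, 0], [-150, 36, 1]]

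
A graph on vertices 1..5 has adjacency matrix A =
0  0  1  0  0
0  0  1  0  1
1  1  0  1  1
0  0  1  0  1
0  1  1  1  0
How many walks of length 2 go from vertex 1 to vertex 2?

The number of length-2 walks from vertex 1 to vertex 2 is entry (1,2) of A², where A is the adjacency matrix.
A² = [[1, 1, 0, 1, 1], [1, 2, 1, 2, 1], [0, 1, 4, 1, 2], [1, 2, 1, 2, 1], [1, 1, 2, 1, 3]]

1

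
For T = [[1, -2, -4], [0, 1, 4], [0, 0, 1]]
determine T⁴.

T = I + N where N = [[0, -2, -4], [0, 0, 4], [0, 0, 0]] is strictly upper-triangular, so N³ = 0.
(I + N)⁴ = I + 4·N + 6·N² = [[1, -8, -64], [0, 1, 16], [0, 0, 1]].

[[1, -8, -64], [0, 1, 16], [0, 0, 1]]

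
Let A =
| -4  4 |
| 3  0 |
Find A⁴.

[[976, -640], [-480, 336]]

A² = [[28, -16], [-12, 12]]
A³ = [[-160, 112], [84, -48]]
A⁴ = [[976, -640], [-480, 336]]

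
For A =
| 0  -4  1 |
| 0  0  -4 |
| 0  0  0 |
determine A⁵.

[[0, 0, 0], [0, 0, 0], [0, 0, 0]]

A is strictly triangular, hence nilpotent: A³ = 0, so A⁵ = 0.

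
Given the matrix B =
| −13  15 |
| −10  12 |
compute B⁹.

[[−60073, 60585], [−40390, 40902]]

tr B = −1 and det B = −6, so the characteristic polynomial is λ² − (−1)λ + (−6) with roots −3 and 2.
Eigenvectors give P = [[−3, −1], [−2, −1]] with P⁻¹ = [[−1, 1], [2, −3]], and B = P·diag(−3, 2)·P⁻¹.
Then B⁹ = P·diag(−19683, 512)·P⁻¹ = [[59049, −512], [39366, −512]] · [[−1, 1], [2, −3]] = [[−60073, 60585], [−40390, 40902]].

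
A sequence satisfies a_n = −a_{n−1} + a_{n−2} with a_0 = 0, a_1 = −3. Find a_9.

−102

With companion matrix C = [[−1, 1], [1, 0]], [a_n, a_{n−1}]ᵀ = C·[a_{n−1}, a_{n−2}]ᵀ, so [a_9, a_8]ᵀ = C⁸·[a_1, a_0]ᵀ.
C⁸ = [[34, −21], [−21, 13]], giving [a_9, a_8]ᵀ = [[−102], [63]].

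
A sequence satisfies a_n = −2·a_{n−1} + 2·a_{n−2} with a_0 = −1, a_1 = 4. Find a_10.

−31648

With companion matrix C = [[−2, 2], [1, 0]], [a_n, a_{n−1}]ᵀ = C·[a_{n−1}, a_{n−2}]ᵀ, so [a_10, a_9]ᵀ = C^9·[a_1, a_0]ᵀ.
C^9 = [[−6688, 4896], [2448, −1792]], giving [a_10, a_9]ᵀ = [[−31648], [11584]].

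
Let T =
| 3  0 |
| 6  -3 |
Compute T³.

[[27, 0], [54, -27]]

tr T = 0 and det T = -9, so the characteristic polynomial is λ² − (0)λ + (-9) with roots 3 and -3.
Eigenvectors give P = [[1, 0], [1, 1]] with P⁻¹ = [[1, 0], [-1, 1]], and T = P·diag(3, -3)·P⁻¹.
Then T³ = P·diag(27, -27)·P⁻¹ = [[27, 0], [27, -27]] · [[1, 0], [-1, 1]] = [[27, 0], [54, -27]].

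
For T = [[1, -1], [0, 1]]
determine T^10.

[[1, -10], [0, 1]]

T = I + N where N = [[0, -1], [0, 0]] is strictly upper-triangular, so N^2 = 0.
(I + N)^10 = I + 10·N = [[1, -10], [0, 1]].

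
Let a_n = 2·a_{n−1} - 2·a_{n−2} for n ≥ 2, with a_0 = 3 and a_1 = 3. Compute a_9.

48

With companion matrix M = [[2, -2], [1, 0]], [a_n, a_{n−1}]ᵀ = M·[a_{n−1}, a_{n−2}]ᵀ, so [a_9, a_8]ᵀ = M⁸·[a_1, a_0]ᵀ.
M⁸ = [[16, 0], [0, 16]], giving [a_9, a_8]ᵀ = [[48], [48]].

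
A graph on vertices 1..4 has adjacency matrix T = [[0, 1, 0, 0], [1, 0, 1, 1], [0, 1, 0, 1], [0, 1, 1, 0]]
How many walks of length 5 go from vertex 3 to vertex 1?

The number of length-5 walks from vertex 3 to vertex 1 is entry (3,1) of T⁵, where T is the adjacency matrix.
T² = [[1, 0, 1, 1], [0, 3, 1, 1], [1, 1, 2, 1], [1, 1, 1, 2]]
T³ = [[0, 3, 1, 1], [3, 2, 4, 4], [1, 4, 2, 3], [1, 4, 3, 2]]
T⁴ = [[3, 2, 4, 4], [2, 11, 6, 6], [4, 6, 7, 6], [4, 6, 6, 7]]
T⁵ = [[2, 11, 6, 6], [11, 14, 17, 17], [6, 17, 12, 13], [6, 17, 13, 12]]

6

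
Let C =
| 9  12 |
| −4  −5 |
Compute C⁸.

[[26241, 39360], [−13120, −19679]]

tr C = 4 and det C = 3, so the characteristic polynomial is λ² − (4)λ + (3) with roots 3 and 1.
Eigenvectors give P = [[2, −3], [−1, 2]] with P⁻¹ = [[2, 3], [1, 2]], and C = P·diag(3, 1)·P⁻¹.
Then C⁸ = P·diag(6561, 1)·P⁻¹ = [[13122, −3], [−6561, 2]] · [[2, 3], [1, 2]] = [[26241, 39360], [−13120, −19679]].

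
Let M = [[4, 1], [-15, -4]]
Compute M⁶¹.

[[4, 1], [-15, -4]]

M² = I (check: tr M = 0 and det M = -1), so M⁶¹ = M since 61 is odd.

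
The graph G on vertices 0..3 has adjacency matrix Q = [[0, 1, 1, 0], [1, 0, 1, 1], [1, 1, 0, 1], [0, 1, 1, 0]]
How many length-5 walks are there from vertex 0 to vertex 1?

29

The number of length-5 walks from vertex 0 to vertex 1 is entry (0,1) of Q⁵, where Q is the adjacency matrix.
Q² = [[2, 1, 1, 2], [1, 3, 2, 1], [1, 2, 3, 1], [2, 1, 1, 2]]
Q³ = [[2, 5, 5, 2], [5, 4, 5, 5], [5, 5, 4, 5], [2, 5, 5, 2]]
Q⁴ = [[10, 9, 9, 10], [9, 15, 14, 9], [9, 14, 15, 9], [10, 9, 9, 10]]
Q⁵ = [[18, 29, 29, 18], [29, 32, 33, 29], [29, 33, 32, 29], [18, 29, 29, 18]]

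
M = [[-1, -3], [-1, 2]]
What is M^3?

M^2 = [[4, -3], [-1, 7]]
M^3 = [[-1, -18], [-6, 17]]

[[-1, -18], [-6, 17]]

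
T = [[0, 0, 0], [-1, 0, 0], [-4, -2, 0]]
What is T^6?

T is strictly triangular, hence nilpotent: T^3 = 0, so T^6 = 0.

[[0, 0, 0], [0, 0, 0], [0, 0, 0]]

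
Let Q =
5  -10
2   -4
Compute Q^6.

[[5, -10], [2, -4]]

Q² = Q (a projection; rank 1, trace 1), so Q^6 = Q.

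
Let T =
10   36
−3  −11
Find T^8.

tr T = −1 and det T = −2, so the characteristic polynomial is λ² − (−1)λ + (−2) with roots −2 and 1.
Eigenvectors give P = [[−3, −4], [1, 1]] with P⁻¹ = [[1, 4], [−1, −3]], and T = P·diag(−2, 1)·P⁻¹.
Then T^8 = P·diag(256, 1)·P⁻¹ = [[−768, −4], [256, 1]] · [[1, 4], [−1, −3]] = [[−764, −3060], [255, 1021]].

[[−764, −3060], [255, 1021]]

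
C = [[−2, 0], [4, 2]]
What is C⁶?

tr C = 0 and det C = −4, so the characteristic polynomial is λ² − (0)λ + (−4) with roots −2 and 2.
Eigenvectors give P = [[−1, 0], [1, 1]] with P⁻¹ = [[−1, 0], [1, 1]], and C = P·diag(−2, 2)·P⁻¹.
Then C⁶ = P·diag(64, 64)·P⁻¹ = [[−64, 0], [64, 64]] · [[−1, 0], [1, 1]] = [[64, 0], [0, 64]].

[[64, 0], [0, 64]]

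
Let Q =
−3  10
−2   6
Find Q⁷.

tr Q = 3 and det Q = 2, so the characteristic polynomial is λ² − (3)λ + (2) with roots 2 and 1.
Eigenvectors give P = [[2, 5], [1, 2]] with P⁻¹ = [[−2, 5], [1, −2]], and Q = P·diag(2, 1)·P⁻¹.
Then Q⁷ = P·diag(128, 1)·P⁻¹ = [[256, 5], [128, 2]] · [[−2, 5], [1, −2]] = [[−507, 1270], [−254, 636]].

[[−507, 1270], [−254, 636]]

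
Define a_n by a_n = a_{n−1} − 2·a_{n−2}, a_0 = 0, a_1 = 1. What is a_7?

7

With companion matrix B = [[1, −2], [1, 0]], [a_n, a_{n−1}]ᵀ = B·[a_{n−1}, a_{n−2}]ᵀ, so [a_7, a_6]ᵀ = B⁶·[a_1, a_0]ᵀ.
B⁶ = [[7, −10], [5, 2]], giving [a_7, a_6]ᵀ = [[7], [5]].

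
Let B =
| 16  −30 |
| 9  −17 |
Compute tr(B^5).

tr B = −1 and det B = −2, so the characteristic polynomial is λ² − (−1)λ + (−2) with roots −2 and 1.
Eigenvectors give P = [[−5, 2], [−3, 1]] with P⁻¹ = [[1, −2], [3, −5]], and B = P·diag(−2, 1)·P⁻¹.
Then B^5 = P·diag(−32, 1)·P⁻¹ = [[160, 2], [96, 1]] · [[1, −2], [3, −5]] = [[166, −330], [99, −197]].

−31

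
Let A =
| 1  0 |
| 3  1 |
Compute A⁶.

A = I + N where N = [[0, 0], [3, 0]] is strictly lower-triangular, so N² = 0.
(I + N)⁶ = I + 6·N = [[1, 0], [18, 1]].

[[1, 0], [18, 1]]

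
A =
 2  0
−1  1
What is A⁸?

[[256, 0], [−255, 1]]

tr A = 3 and det A = 2, so the characteristic polynomial is λ² − (3)λ + (2) with roots 2 and 1.
Eigenvectors give P = [[−1, 0], [1, 1]] with P⁻¹ = [[−1, 0], [1, 1]], and A = P·diag(2, 1)·P⁻¹.
Then A⁸ = P·diag(256, 1)·P⁻¹ = [[−256, 0], [256, 1]] · [[−1, 0], [1, 1]] = [[256, 0], [−255, 1]].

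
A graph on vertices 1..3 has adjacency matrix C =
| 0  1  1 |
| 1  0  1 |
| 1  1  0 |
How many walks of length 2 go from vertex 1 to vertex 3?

1

The number of length-2 walks from vertex 1 to vertex 3 is entry (1,3) of C², where C is the adjacency matrix.
C² = [[2, 1, 1], [1, 2, 1], [1, 1, 2]]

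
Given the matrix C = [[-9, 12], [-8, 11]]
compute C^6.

tr C = 2 and det C = -3, so the characteristic polynomial is λ² − (2)λ + (-3) with roots 3 and -1.
Eigenvectors give P = [[1, 3], [1, 2]] with P⁻¹ = [[-2, 3], [1, -1]], and C = P·diag(3, -1)·P⁻¹.
Then C^6 = P·diag(729, 1)·P⁻¹ = [[729, 3], [729, 2]] · [[-2, 3], [1, -1]] = [[-1455, 2184], [-1456, 2185]].

[[-1455, 2184], [-1456, 2185]]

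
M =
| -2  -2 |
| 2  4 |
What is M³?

M² = [[0, -4], [4, 12]]
M³ = [[-8, -16], [16, 40]]

[[-8, -16], [16, 40]]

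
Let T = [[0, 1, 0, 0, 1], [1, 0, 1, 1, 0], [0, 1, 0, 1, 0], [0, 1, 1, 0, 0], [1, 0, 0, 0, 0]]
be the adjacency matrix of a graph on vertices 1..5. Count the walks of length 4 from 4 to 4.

The number of length-4 walks from vertex 4 to vertex 4 is entry (4,4) of T⁴, where T is the adjacency matrix.
T² = [[2, 0, 1, 1, 0], [0, 3, 1, 1, 1], [1, 1, 2, 1, 0], [1, 1, 1, 2, 0], [0, 1, 0, 0, 1]]
T³ = [[0, 4, 1, 1, 2], [4, 2, 4, 4, 0], [1, 4, 2, 3, 1], [1, 4, 3, 2, 1], [2, 0, 1, 1, 0]]
T⁴ = [[6, 2, 5, 5, 0], [2, 12, 6, 6, 4], [5, 6, 7, 6, 1], [5, 6, 6, 7, 1], [0, 4, 1, 1, 2]]

7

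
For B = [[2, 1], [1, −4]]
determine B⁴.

[[29, −44], [−44, 293]]

B² = [[5, −2], [−2, 17]]
B³ = [[8, 13], [13, −70]]
B⁴ = [[29, −44], [−44, 293]]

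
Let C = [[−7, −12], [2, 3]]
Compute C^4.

tr C = −4 and det C = 3, so the characteristic polynomial is λ² − (−4)λ + (3) with roots −1 and −3.
Eigenvectors give P = [[−2, 3], [1, −1]] with P⁻¹ = [[1, 3], [1, 2]], and C = P·diag(−1, −3)·P⁻¹.
Then C^4 = P·diag(1, 81)·P⁻¹ = [[−2, 243], [1, −81]] · [[1, 3], [1, 2]] = [[241, 480], [−80, −159]].

[[241, 480], [−80, −159]]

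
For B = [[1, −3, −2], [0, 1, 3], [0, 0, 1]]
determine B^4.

[[1, −12, −62], [0, 1, 12], [0, 0, 1]]

B = I + N where N = [[0, −3, −2], [0, 0, 3], [0, 0, 0]] is strictly upper-triangular, so N^3 = 0.
(I + N)^4 = I + 4·N + 6·N^2 = [[1, −12, −62], [0, 1, 12], [0, 0, 1]].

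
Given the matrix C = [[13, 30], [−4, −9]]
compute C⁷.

tr C = 4 and det C = 3, so the characteristic polynomial is λ² − (4)λ + (3) with roots 3 and 1.
Eigenvectors give P = [[−3, −5], [1, 2]] with P⁻¹ = [[−2, −5], [1, 3]], and C = P·diag(3, 1)·P⁻¹.
Then C⁷ = P·diag(2187, 1)·P⁻¹ = [[−6561, −5], [2187, 2]] · [[−2, −5], [1, 3]] = [[13117, 32790], [−4372, −10929]].

[[13117, 32790], [−4372, −10929]]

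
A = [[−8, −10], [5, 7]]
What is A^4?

[[146, 130], [−65, −49]]

tr A = −1 and det A = −6, so the characteristic polynomial is λ² − (−1)λ + (−6) with roots −3 and 2.
Eigenvectors give P = [[−2, −1], [1, 1]] with P⁻¹ = [[−1, −1], [1, 2]], and A = P·diag(−3, 2)·P⁻¹.
Then A^4 = P·diag(81, 16)·P⁻¹ = [[−162, −16], [81, 16]] · [[−1, −1], [1, 2]] = [[146, 130], [−65, −49]].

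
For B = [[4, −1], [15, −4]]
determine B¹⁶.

B² = I (check: tr B = 0 and det B = −1), so B¹⁶ = I since 16 is even.

[[1, 0], [0, 1]]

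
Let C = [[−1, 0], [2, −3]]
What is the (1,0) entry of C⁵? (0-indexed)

242

tr C = −4 and det C = 3, so the characteristic polynomial is λ² − (−4)λ + (3) with roots −1 and −3.
Eigenvectors give P = [[−1, 0], [−1, 1]] with P⁻¹ = [[−1, 0], [−1, 1]], and C = P·diag(−1, −3)·P⁻¹.
Then C⁵ = P·diag(−1, −243)·P⁻¹ = [[1, 0], [1, −243]] · [[−1, 0], [−1, 1]] = [[−1, 0], [242, −243]].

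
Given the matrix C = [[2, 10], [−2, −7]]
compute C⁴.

[[−244, −650], [130, 341]]

tr C = −5 and det C = 6, so the characteristic polynomial is λ² − (−5)λ + (6) with roots −3 and −2.
Eigenvectors give P = [[2, −5], [−1, 2]] with P⁻¹ = [[−2, −5], [−1, −2]], and C = P·diag(−3, −2)·P⁻¹.
Then C⁴ = P·diag(81, 16)·P⁻¹ = [[162, −80], [−81, 32]] · [[−2, −5], [−1, −2]] = [[−244, −650], [130, 341]].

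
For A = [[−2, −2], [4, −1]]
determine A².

[[−4, 6], [−12, −7]]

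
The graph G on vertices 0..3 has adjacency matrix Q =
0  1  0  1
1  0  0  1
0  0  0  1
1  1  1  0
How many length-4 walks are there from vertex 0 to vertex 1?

6

The number of length-4 walks from vertex 0 to vertex 1 is entry (0,1) of Q⁴, where Q is the adjacency matrix.
Q² = [[2, 1, 1, 1], [1, 2, 1, 1], [1, 1, 1, 0], [1, 1, 0, 3]]
Q³ = [[2, 3, 1, 4], [3, 2, 1, 4], [1, 1, 0, 3], [4, 4, 3, 2]]
Q⁴ = [[7, 6, 4, 6], [6, 7, 4, 6], [4, 4, 3, 2], [6, 6, 2, 11]]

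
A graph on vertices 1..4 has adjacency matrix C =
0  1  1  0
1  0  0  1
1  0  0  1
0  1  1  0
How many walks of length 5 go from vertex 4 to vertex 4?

0

The number of length-5 walks from vertex 4 to vertex 4 is entry (4,4) of C⁵, where C is the adjacency matrix.
C² = [[2, 0, 0, 2], [0, 2, 2, 0], [0, 2, 2, 0], [2, 0, 0, 2]]
C³ = [[0, 4, 4, 0], [4, 0, 0, 4], [4, 0, 0, 4], [0, 4, 4, 0]]
C⁴ = [[8, 0, 0, 8], [0, 8, 8, 0], [0, 8, 8, 0], [8, 0, 0, 8]]
C⁵ = [[0, 16, 16, 0], [16, 0, 0, 16], [16, 0, 0, 16], [0, 16, 16, 0]]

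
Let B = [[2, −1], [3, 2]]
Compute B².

[[1, −4], [12, 1]]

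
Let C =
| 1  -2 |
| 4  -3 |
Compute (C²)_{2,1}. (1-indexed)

-8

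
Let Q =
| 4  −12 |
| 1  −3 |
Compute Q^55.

Q² = Q (a projection; rank 1, trace 1), so Q^55 = Q.

[[4, −12], [1, −3]]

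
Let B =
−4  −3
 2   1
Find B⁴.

tr B = −3 and det B = 2, so the characteristic polynomial is λ² − (−3)λ + (2) with roots −2 and −1.
Eigenvectors give P = [[−3, −1], [2, 1]] with P⁻¹ = [[−1, −1], [2, 3]], and B = P·diag(−2, −1)·P⁻¹.
Then B⁴ = P·diag(16, 1)·P⁻¹ = [[−48, −1], [32, 1]] · [[−1, −1], [2, 3]] = [[46, 45], [−30, −29]].

[[46, 45], [−30, −29]]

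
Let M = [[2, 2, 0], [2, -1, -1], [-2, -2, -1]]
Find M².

[[8, 2, -2], [4, 7, 2], [-6, 0, 3]]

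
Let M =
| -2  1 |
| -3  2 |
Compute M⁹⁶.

M² = I (check: tr M = 0 and det M = -1), so M⁹⁶ = I since 96 is even.

[[1, 0], [0, 1]]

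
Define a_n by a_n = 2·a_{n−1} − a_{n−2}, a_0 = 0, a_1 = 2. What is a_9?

18

With companion matrix B = [[2, −1], [1, 0]], [a_n, a_{n−1}]ᵀ = B·[a_{n−1}, a_{n−2}]ᵀ, so [a_9, a_8]ᵀ = B⁸·[a_1, a_0]ᵀ.
B⁸ = [[9, −8], [8, −7]], giving [a_9, a_8]ᵀ = [[18], [16]].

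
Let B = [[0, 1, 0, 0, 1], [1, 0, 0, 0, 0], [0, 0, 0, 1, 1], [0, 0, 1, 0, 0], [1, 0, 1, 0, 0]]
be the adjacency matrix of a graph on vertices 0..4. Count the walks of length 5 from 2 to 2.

0

The number of length-5 walks from vertex 2 to vertex 2 is entry (2,2) of B⁵, where B is the adjacency matrix.
B² = [[2, 0, 1, 0, 0], [0, 1, 0, 0, 1], [1, 0, 2, 0, 0], [0, 0, 0, 1, 1], [0, 1, 0, 1, 2]]
B³ = [[0, 2, 0, 1, 3], [2, 0, 1, 0, 0], [0, 1, 0, 2, 3], [1, 0, 2, 0, 0], [3, 0, 3, 0, 0]]
B⁴ = [[5, 0, 4, 0, 0], [0, 2, 0, 1, 3], [4, 0, 5, 0, 0], [0, 1, 0, 2, 3], [0, 3, 0, 3, 6]]
B⁵ = [[0, 5, 0, 4, 9], [5, 0, 4, 0, 0], [0, 4, 0, 5, 9], [4, 0, 5, 0, 0], [9, 0, 9, 0, 0]]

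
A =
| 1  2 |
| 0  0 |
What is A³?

A² = [[1, 2], [0, 0]]
A³ = [[1, 2], [0, 0]]

[[1, 2], [0, 0]]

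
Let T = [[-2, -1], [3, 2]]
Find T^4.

T² = I (check: tr T = 0 and det T = -1), so T^4 = I since 4 is even.

[[1, 0], [0, 1]]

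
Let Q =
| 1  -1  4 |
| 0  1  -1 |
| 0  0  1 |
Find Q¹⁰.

Q = I + N where N = [[0, -1, 4], [0, 0, -1], [0, 0, 0]] is strictly upper-triangular, so N³ = 0.
(I + N)¹⁰ = I + 10·N + 45·N² = [[1, -10, 85], [0, 1, -10], [0, 0, 1]].

[[1, -10, 85], [0, 1, -10], [0, 0, 1]]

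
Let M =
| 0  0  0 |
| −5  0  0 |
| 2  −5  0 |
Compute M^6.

[[0, 0, 0], [0, 0, 0], [0, 0, 0]]

M is strictly triangular, hence nilpotent: M^3 = 0, so M^6 = 0.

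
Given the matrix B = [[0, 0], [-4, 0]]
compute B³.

[[0, 0], [0, 0]]

B is strictly triangular, hence nilpotent: B² = 0, so B³ = 0.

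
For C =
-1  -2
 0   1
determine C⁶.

C² = I (check: tr C = 0 and det C = -1), so C⁶ = I since 6 is even.

[[1, 0], [0, 1]]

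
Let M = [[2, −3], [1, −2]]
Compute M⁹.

M² = I (check: tr M = 0 and det M = −1), so M⁹ = M since 9 is odd.

[[2, −3], [1, −2]]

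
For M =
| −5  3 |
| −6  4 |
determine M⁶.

[[127, −63], [126, −62]]

tr M = −1 and det M = −2, so the characteristic polynomial is λ² − (−1)λ + (−2) with roots −2 and 1.
Eigenvectors give P = [[1, −1], [1, −2]] with P⁻¹ = [[2, −1], [1, −1]], and M = P·diag(−2, 1)·P⁻¹.
Then M⁶ = P·diag(64, 1)·P⁻¹ = [[64, −1], [64, −2]] · [[2, −1], [1, −1]] = [[127, −63], [126, −62]].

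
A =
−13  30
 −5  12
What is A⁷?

[[−6817, 13890], [−2315, 4758]]

tr A = −1 and det A = −6, so the characteristic polynomial is λ² − (−1)λ + (−6) with roots −3 and 2.
Eigenvectors give P = [[−3, 2], [−1, 1]] with P⁻¹ = [[−1, 2], [−1, 3]], and A = P·diag(−3, 2)·P⁻¹.
Then A⁷ = P·diag(−2187, 128)·P⁻¹ = [[6561, 256], [2187, 128]] · [[−1, 2], [−1, 3]] = [[−6817, 13890], [−2315, 4758]].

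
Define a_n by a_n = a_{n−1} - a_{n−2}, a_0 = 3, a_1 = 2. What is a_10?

With companion matrix Q = [[1, -1], [1, 0]], [a_n, a_{n−1}]ᵀ = Q·[a_{n−1}, a_{n−2}]ᵀ, so [a_10, a_9]ᵀ = Q⁹·[a_1, a_0]ᵀ.
Q⁹ = [[-1, 0], [0, -1]], giving [a_10, a_9]ᵀ = [[-2], [-3]].

-2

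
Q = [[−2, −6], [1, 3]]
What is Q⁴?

[[−2, −6], [1, 3]]

Q² = Q (a projection; rank 1, trace 1), so Q⁴ = Q.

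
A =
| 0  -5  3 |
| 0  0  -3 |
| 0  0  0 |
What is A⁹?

[[0, 0, 0], [0, 0, 0], [0, 0, 0]]

A is strictly triangular, hence nilpotent: A³ = 0, so A⁹ = 0.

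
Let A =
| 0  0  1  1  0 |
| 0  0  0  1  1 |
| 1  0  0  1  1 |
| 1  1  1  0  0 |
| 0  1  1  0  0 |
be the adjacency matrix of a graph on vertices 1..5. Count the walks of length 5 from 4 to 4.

18

The number of length-5 walks from vertex 4 to vertex 4 is entry (4,4) of A⁵, where A is the adjacency matrix.
A² = [[2, 1, 1, 1, 1], [1, 2, 2, 0, 0], [1, 2, 3, 1, 0], [1, 0, 1, 3, 2], [1, 0, 0, 2, 2]]
A³ = [[2, 2, 4, 4, 2], [2, 0, 1, 5, 4], [4, 1, 2, 6, 5], [4, 5, 6, 2, 1], [2, 4, 5, 1, 0]]
A⁴ = [[8, 6, 8, 8, 6], [6, 9, 11, 3, 1], [8, 11, 15, 7, 3], [8, 3, 7, 15, 11], [6, 1, 3, 11, 9]]
A⁵ = [[16, 14, 22, 22, 14], [14, 4, 10, 26, 20], [22, 10, 18, 34, 26], [22, 26, 34, 18, 10], [14, 20, 26, 10, 4]]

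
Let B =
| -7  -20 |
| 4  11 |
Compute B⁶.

[[-2911, -7280], [1456, 3641]]

tr B = 4 and det B = 3, so the characteristic polynomial is λ² − (4)λ + (3) with roots 3 and 1.
Eigenvectors give P = [[-2, -5], [1, 2]] with P⁻¹ = [[2, 5], [-1, -2]], and B = P·diag(3, 1)·P⁻¹.
Then B⁶ = P·diag(729, 1)·P⁻¹ = [[-1458, -5], [729, 2]] · [[2, 5], [-1, -2]] = [[-2911, -7280], [1456, 3641]].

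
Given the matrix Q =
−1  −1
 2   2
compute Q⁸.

[[−1, −1], [2, 2]]

Q² = Q (a projection; rank 1, trace 1), so Q⁸ = Q.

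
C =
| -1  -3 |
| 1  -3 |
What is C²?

[[-2, 12], [-4, 6]]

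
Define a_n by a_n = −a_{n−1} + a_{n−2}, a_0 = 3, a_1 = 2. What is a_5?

1

With companion matrix M = [[−1, 1], [1, 0]], [a_n, a_{n−1}]ᵀ = M·[a_{n−1}, a_{n−2}]ᵀ, so [a_5, a_4]ᵀ = M⁴·[a_1, a_0]ᵀ.
M⁴ = [[5, −3], [−3, 2]], giving [a_5, a_4]ᵀ = [[1], [0]].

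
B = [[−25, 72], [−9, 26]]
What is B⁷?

[[−1033, 3096], [−387, 1160]]

tr B = 1 and det B = −2, so the characteristic polynomial is λ² − (1)λ + (−2) with roots 2 and −1.
Eigenvectors give P = [[−8, 3], [−3, 1]] with P⁻¹ = [[1, −3], [3, −8]], and B = P·diag(2, −1)·P⁻¹.
Then B⁷ = P·diag(128, −1)·P⁻¹ = [[−1024, −3], [−384, −1]] · [[1, −3], [3, −8]] = [[−1033, 3096], [−387, 1160]].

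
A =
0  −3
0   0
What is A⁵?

[[0, 0], [0, 0]]

A is strictly triangular, hence nilpotent: A² = 0, so A⁵ = 0.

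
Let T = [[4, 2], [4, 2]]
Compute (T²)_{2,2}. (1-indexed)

12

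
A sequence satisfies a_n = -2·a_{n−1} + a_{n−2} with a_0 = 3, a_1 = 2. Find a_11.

With companion matrix A = [[-2, 1], [1, 0]], [a_n, a_{n−1}]ᵀ = A·[a_{n−1}, a_{n−2}]ᵀ, so [a_11, a_10]ᵀ = A^10·[a_1, a_0]ᵀ.
A^10 = [[5741, -2378], [-2378, 985]], giving [a_11, a_10]ᵀ = [[4348], [-1801]].

4348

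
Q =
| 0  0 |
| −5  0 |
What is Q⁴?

[[0, 0], [0, 0]]

Q is strictly triangular, hence nilpotent: Q² = 0, so Q⁴ = 0.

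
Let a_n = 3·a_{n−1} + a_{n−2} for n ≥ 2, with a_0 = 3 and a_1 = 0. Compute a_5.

99

With companion matrix T = [[3, 1], [1, 0]], [a_n, a_{n−1}]ᵀ = T·[a_{n−1}, a_{n−2}]ᵀ, so [a_5, a_4]ᵀ = T^4·[a_1, a_0]ᵀ.
T^4 = [[109, 33], [33, 10]], giving [a_5, a_4]ᵀ = [[99], [30]].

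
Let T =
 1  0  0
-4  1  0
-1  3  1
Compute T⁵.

T = I + N where N = [[0, 0, 0], [-4, 0, 0], [-1, 3, 0]] is strictly lower-triangular, so N³ = 0.
(I + N)⁵ = I + 5·N + 10·N² = [[1, 0, 0], [-20, 1, 0], [-125, 15, 1]].

[[1, 0, 0], [-20, 1, 0], [-125, 15, 1]]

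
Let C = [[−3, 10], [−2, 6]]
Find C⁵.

[[−123, 310], [−62, 156]]

tr C = 3 and det C = 2, so the characteristic polynomial is λ² − (3)λ + (2) with roots 1 and 2.
Eigenvectors give P = [[5, 2], [2, 1]] with P⁻¹ = [[1, −2], [−2, 5]], and C = P·diag(1, 2)·P⁻¹.
Then C⁵ = P·diag(1, 32)·P⁻¹ = [[5, 64], [2, 32]] · [[1, −2], [−2, 5]] = [[−123, 310], [−62, 156]].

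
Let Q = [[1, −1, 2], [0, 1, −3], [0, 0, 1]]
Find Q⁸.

Q = I + N where N = [[0, −1, 2], [0, 0, −3], [0, 0, 0]] is strictly upper-triangular, so N³ = 0.
(I + N)⁸ = I + 8·N + 28·N² = [[1, −8, 100], [0, 1, −24], [0, 0, 1]].

[[1, −8, 100], [0, 1, −24], [0, 0, 1]]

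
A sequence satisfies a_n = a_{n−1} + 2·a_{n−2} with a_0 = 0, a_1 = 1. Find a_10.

With companion matrix B = [[1, 2], [1, 0]], [a_n, a_{n−1}]ᵀ = B·[a_{n−1}, a_{n−2}]ᵀ, so [a_10, a_9]ᵀ = B^9·[a_1, a_0]ᵀ.
B^9 = [[341, 342], [171, 170]], giving [a_10, a_9]ᵀ = [[341], [171]].

341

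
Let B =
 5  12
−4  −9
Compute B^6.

[[−2183, −4368], [1456, 2913]]

tr B = −4 and det B = 3, so the characteristic polynomial is λ² − (−4)λ + (3) with roots −1 and −3.
Eigenvectors give P = [[2, −3], [−1, 2]] with P⁻¹ = [[2, 3], [1, 2]], and B = P·diag(−1, −3)·P⁻¹.
Then B^6 = P·diag(1, 729)·P⁻¹ = [[2, −2187], [−1, 1458]] · [[2, 3], [1, 2]] = [[−2183, −4368], [1456, 2913]].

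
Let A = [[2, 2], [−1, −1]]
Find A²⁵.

A² = A (a projection; rank 1, trace 1), so A²⁵ = A.

[[2, 2], [−1, −1]]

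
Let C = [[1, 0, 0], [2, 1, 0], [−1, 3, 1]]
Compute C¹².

C = I + N where N = [[0, 0, 0], [2, 0, 0], [−1, 3, 0]] is strictly lower-triangular, so N³ = 0.
(I + N)¹² = I + 12·N + 66·N² = [[1, 0, 0], [24, 1, 0], [384, 36, 1]].

[[1, 0, 0], [24, 1, 0], [384, 36, 1]]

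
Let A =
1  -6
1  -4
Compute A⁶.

[[-125, 378], [-63, 190]]

tr A = -3 and det A = 2, so the characteristic polynomial is λ² − (-3)λ + (2) with roots -1 and -2.
Eigenvectors give P = [[3, 2], [1, 1]] with P⁻¹ = [[1, -2], [-1, 3]], and A = P·diag(-1, -2)·P⁻¹.
Then A⁶ = P·diag(1, 64)·P⁻¹ = [[3, 128], [1, 64]] · [[1, -2], [-1, 3]] = [[-125, 378], [-63, 190]].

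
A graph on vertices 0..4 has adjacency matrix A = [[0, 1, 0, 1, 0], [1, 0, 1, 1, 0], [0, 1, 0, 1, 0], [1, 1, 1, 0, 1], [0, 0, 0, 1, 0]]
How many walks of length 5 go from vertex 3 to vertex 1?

The number of length-5 walks from vertex 3 to vertex 1 is entry (3,1) of A^5, where A is the adjacency matrix.
A^2 = [[2, 1, 2, 1, 1], [1, 3, 1, 2, 1], [2, 1, 2, 1, 1], [1, 2, 1, 4, 0], [1, 1, 1, 0, 1]]
A^3 = [[2, 5, 2, 6, 1], [5, 4, 5, 6, 2], [2, 5, 2, 6, 1], [6, 6, 6, 4, 4], [1, 2, 1, 4, 0]]
A^4 = [[11, 10, 11, 10, 6], [10, 16, 10, 16, 6], [11, 10, 11, 10, 6], [10, 16, 10, 22, 4], [6, 6, 6, 4, 4]]
A^5 = [[20, 32, 20, 38, 10], [32, 36, 32, 42, 16], [20, 32, 20, 38, 10], [38, 42, 38, 40, 22], [10, 16, 10, 22, 4]]

42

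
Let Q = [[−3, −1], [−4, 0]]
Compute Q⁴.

[[205, 51], [204, 52]]

Q² = [[13, 3], [12, 4]]
Q³ = [[−51, −13], [−52, −12]]
Q⁴ = [[205, 51], [204, 52]]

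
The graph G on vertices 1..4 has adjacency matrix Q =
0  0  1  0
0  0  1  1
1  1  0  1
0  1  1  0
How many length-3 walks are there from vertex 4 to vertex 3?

The number of length-3 walks from vertex 4 to vertex 3 is entry (4,3) of Q³, where Q is the adjacency matrix.
Q² = [[1, 1, 0, 1], [1, 2, 1, 1], [0, 1, 3, 1], [1, 1, 1, 2]]
Q³ = [[0, 1, 3, 1], [1, 2, 4, 3], [3, 4, 2, 4], [1, 3, 4, 2]]

4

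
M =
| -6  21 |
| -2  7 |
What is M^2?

[[-6, 21], [-2, 7]]

M² = M (a projection; rank 1, trace 1), so M^2 = M.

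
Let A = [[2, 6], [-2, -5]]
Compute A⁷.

[[380, 762], [-254, -509]]

tr A = -3 and det A = 2, so the characteristic polynomial is λ² − (-3)λ + (2) with roots -2 and -1.
Eigenvectors give P = [[-3, -2], [2, 1]] with P⁻¹ = [[1, 2], [-2, -3]], and A = P·diag(-2, -1)·P⁻¹.
Then A⁷ = P·diag(-128, -1)·P⁻¹ = [[384, 2], [-256, -1]] · [[1, 2], [-2, -3]] = [[380, 762], [-254, -509]].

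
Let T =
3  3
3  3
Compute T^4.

T^2 = [[18, 18], [18, 18]]
T^3 = [[108, 108], [108, 108]]
T^4 = [[648, 648], [648, 648]]

[[648, 648], [648, 648]]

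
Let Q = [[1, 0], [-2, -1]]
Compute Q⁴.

[[1, 0], [0, 1]]

Q² = [[1, 0], [0, 1]]
Q³ = [[1, 0], [-2, -1]]
Q⁴ = [[1, 0], [0, 1]]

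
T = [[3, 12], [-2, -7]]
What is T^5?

tr T = -4 and det T = 3, so the characteristic polynomial is λ² − (-4)λ + (3) with roots -3 and -1.
Eigenvectors give P = [[-2, 3], [1, -1]] with P⁻¹ = [[1, 3], [1, 2]], and T = P·diag(-3, -1)·P⁻¹.
Then T^5 = P·diag(-243, -1)·P⁻¹ = [[486, -3], [-243, 1]] · [[1, 3], [1, 2]] = [[483, 1452], [-242, -727]].

[[483, 1452], [-242, -727]]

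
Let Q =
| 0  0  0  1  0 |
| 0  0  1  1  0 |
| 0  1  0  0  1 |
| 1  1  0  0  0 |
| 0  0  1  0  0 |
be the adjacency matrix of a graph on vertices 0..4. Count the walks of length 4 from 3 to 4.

The number of length-4 walks from vertex 3 to vertex 4 is entry (3,4) of Q^4, where Q is the adjacency matrix.
Q^2 = [[1, 1, 0, 0, 0], [1, 2, 0, 0, 1], [0, 0, 2, 1, 0], [0, 0, 1, 2, 0], [0, 1, 0, 0, 1]]
Q^3 = [[0, 0, 1, 2, 0], [0, 0, 3, 3, 0], [1, 3, 0, 0, 2], [2, 3, 0, 0, 1], [0, 0, 2, 1, 0]]
Q^4 = [[2, 3, 0, 0, 1], [3, 6, 0, 0, 3], [0, 0, 5, 4, 0], [0, 0, 4, 5, 0], [1, 3, 0, 0, 2]]

0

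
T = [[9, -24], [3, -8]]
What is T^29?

T² = T (a projection; rank 1, trace 1), so T^29 = T.

[[9, -24], [3, -8]]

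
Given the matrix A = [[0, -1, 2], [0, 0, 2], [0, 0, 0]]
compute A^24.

[[0, 0, 0], [0, 0, 0], [0, 0, 0]]

A is strictly triangular, hence nilpotent: A^3 = 0, so A^24 = 0.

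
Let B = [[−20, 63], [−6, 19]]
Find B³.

[[−62, 189], [−18, 55]]

tr B = −1 and det B = −2, so the characteristic polynomial is λ² − (−1)λ + (−2) with roots 1 and −2.
Eigenvectors give P = [[−3, −7], [−1, −2]] with P⁻¹ = [[2, −7], [−1, 3]], and B = P·diag(1, −2)·P⁻¹.
Then B³ = P·diag(1, −8)·P⁻¹ = [[−3, 56], [−1, 16]] · [[2, −7], [−1, 3]] = [[−62, 189], [−18, 55]].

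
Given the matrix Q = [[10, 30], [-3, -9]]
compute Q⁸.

[[10, 30], [-3, -9]]

Q² = Q (a projection; rank 1, trace 1), so Q⁸ = Q.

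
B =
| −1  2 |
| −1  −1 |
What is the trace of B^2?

−2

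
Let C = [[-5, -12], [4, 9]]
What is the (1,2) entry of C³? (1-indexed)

-156

tr C = 4 and det C = 3, so the characteristic polynomial is λ² − (4)λ + (3) with roots 3 and 1.
Eigenvectors give P = [[3, -2], [-2, 1]] with P⁻¹ = [[-1, -2], [-2, -3]], and C = P·diag(3, 1)·P⁻¹.
Then C³ = P·diag(27, 1)·P⁻¹ = [[81, -2], [-54, 1]] · [[-1, -2], [-2, -3]] = [[-77, -156], [52, 105]].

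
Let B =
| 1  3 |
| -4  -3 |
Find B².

[[-11, -6], [8, -3]]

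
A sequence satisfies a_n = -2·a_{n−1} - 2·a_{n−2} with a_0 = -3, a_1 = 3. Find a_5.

With companion matrix M = [[-2, -2], [1, 0]], [a_n, a_{n−1}]ᵀ = M·[a_{n−1}, a_{n−2}]ᵀ, so [a_5, a_4]ᵀ = M^4·[a_1, a_0]ᵀ.
M^4 = [[-4, 0], [0, -4]], giving [a_5, a_4]ᵀ = [[-12], [12]].

-12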